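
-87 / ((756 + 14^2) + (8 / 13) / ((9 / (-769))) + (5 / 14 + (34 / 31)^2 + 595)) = -136948266 / 2354847251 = -0.06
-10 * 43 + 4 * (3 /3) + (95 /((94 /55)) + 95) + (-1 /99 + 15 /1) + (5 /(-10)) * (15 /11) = -1214930 /4653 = -261.11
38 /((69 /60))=760 /23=33.04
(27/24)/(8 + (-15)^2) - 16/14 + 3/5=-35101/65240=-0.54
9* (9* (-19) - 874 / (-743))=-1135611 / 743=-1528.41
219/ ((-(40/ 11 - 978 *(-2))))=-2409/ 21556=-0.11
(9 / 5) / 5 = 9 / 25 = 0.36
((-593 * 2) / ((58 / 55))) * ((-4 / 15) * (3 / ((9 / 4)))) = 104368 / 261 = 399.88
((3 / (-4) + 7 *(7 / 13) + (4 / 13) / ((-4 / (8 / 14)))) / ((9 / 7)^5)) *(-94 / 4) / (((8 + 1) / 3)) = -40737767 / 6141096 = -6.63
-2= -2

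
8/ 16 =1/ 2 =0.50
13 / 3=4.33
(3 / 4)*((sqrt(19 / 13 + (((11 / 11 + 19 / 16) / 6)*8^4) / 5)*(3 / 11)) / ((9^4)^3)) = sqrt(456495) / 53849898289044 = 0.00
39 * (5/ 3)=65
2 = 2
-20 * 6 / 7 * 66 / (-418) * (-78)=-28080 / 133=-211.13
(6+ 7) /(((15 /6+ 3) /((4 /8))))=13 /11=1.18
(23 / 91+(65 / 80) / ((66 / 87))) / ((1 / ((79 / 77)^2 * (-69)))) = -18259961487 / 189917728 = -96.15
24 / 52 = 6 / 13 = 0.46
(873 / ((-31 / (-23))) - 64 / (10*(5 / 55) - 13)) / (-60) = -2692331 / 247380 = -10.88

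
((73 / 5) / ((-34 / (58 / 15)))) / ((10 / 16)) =-16936 / 6375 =-2.66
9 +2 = 11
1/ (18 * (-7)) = -1/ 126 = -0.01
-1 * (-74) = 74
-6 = -6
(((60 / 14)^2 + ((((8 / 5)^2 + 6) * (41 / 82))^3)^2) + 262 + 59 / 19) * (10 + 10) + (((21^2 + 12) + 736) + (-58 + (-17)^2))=5910999127160676 / 45458984375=130029.28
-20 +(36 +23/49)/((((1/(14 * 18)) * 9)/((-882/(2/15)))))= -6754880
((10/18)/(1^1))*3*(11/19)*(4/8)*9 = 165/38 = 4.34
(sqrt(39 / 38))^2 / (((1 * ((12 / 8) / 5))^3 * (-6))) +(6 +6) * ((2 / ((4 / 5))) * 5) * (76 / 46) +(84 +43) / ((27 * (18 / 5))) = 242.80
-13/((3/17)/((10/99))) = -2210/297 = -7.44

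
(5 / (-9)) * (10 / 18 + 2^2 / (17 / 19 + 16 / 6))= -0.93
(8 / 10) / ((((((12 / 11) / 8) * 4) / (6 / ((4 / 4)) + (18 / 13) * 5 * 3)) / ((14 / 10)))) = 54.97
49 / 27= 1.81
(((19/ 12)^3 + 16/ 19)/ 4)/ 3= 157969/ 393984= 0.40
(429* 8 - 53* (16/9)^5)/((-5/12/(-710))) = 83542371520/19683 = 4244392.19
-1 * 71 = -71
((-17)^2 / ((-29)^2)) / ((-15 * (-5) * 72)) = 289 / 4541400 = 0.00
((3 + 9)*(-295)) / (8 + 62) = -354 / 7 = -50.57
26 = 26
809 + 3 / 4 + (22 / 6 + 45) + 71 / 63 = 216605 / 252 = 859.54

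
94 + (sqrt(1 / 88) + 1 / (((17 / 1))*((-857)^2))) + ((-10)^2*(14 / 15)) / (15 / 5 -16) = sqrt(22) / 44 + 42276353377 / 486939687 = 86.93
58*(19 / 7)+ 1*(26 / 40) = 22131 / 140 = 158.08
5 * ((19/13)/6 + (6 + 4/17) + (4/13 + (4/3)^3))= 546395/11934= 45.78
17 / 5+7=52 / 5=10.40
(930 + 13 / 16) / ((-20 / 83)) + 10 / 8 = -1235719 / 320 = -3861.62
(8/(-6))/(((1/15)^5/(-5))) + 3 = 5062503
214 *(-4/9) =-856/9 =-95.11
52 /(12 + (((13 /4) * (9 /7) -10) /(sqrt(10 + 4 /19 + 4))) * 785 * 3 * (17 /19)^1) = -633428432 * sqrt(570) /946316590901 -55770624 /946316590901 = -0.02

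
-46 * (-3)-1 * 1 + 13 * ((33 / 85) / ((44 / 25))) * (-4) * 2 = 1939 / 17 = 114.06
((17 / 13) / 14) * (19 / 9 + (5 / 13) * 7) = 4777 / 10647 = 0.45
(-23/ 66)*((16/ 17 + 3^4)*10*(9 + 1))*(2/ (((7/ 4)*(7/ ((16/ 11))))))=-29292800/ 43197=-678.12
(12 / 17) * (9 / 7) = 0.91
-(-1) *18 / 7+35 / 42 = 143 / 42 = 3.40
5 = 5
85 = 85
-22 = -22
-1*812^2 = -659344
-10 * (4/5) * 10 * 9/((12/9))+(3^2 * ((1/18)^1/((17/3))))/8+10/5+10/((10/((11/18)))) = -1315501/2448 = -537.38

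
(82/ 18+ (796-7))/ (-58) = -3571/ 261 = -13.68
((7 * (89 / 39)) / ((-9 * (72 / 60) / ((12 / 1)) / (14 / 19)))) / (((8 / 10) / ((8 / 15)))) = -174440 / 20007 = -8.72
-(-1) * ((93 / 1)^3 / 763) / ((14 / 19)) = 15282783 / 10682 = 1430.70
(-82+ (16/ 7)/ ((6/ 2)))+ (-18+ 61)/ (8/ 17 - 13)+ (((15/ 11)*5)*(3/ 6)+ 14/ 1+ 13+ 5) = -538619/ 10934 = -49.26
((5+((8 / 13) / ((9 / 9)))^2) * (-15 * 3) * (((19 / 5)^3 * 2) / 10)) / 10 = -56113479 / 211250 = -265.63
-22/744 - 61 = -61.03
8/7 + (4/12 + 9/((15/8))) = 659/105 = 6.28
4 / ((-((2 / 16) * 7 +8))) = -32 / 71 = -0.45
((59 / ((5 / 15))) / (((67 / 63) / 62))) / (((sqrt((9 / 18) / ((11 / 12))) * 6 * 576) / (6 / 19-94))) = -5697335 * sqrt(66) / 122208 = -378.74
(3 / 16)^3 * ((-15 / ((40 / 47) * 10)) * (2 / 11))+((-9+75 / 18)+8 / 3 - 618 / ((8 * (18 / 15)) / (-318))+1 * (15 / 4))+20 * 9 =111664075619 / 5406720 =20652.83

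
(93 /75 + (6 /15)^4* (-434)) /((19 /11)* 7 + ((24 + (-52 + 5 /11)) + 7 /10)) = 0.67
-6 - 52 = -58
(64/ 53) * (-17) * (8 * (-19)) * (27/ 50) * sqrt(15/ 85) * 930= 24427008 * sqrt(51)/ 265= 658278.22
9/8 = 1.12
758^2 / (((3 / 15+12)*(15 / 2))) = 6279.39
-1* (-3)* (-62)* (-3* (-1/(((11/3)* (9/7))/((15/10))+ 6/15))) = -315/2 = -157.50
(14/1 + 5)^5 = 2476099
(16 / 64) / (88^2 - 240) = 1 / 30016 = 0.00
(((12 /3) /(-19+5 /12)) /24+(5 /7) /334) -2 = -1046309 /521374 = -2.01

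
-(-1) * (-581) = -581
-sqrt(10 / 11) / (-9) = sqrt(110) / 99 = 0.11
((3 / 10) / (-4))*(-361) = 1083 / 40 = 27.08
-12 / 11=-1.09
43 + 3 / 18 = 259 / 6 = 43.17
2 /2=1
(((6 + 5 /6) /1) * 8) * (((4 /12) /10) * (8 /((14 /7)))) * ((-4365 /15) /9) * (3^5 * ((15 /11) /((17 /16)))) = -13744512 /187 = -73500.06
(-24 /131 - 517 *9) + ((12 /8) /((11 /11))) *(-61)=-1243107 /262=-4744.68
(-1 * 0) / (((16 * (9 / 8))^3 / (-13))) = 0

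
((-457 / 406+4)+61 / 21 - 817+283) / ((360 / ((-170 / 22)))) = 10937341 / 964656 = 11.34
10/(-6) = -5/3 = -1.67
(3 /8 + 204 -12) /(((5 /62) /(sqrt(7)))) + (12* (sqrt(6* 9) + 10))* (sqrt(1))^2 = 36* sqrt(6) + 120 + 47709* sqrt(7) /20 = 6519.49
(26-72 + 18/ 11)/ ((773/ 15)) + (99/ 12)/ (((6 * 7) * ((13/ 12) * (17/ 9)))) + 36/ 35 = 0.26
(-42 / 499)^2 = 1764 / 249001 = 0.01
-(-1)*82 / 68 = 41 / 34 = 1.21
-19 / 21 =-0.90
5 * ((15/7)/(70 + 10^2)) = 15/238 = 0.06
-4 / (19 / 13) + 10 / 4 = -9 / 38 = -0.24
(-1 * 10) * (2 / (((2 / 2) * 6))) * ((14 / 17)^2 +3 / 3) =-4850 / 867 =-5.59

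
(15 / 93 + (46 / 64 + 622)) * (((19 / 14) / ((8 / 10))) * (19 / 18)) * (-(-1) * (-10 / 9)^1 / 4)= -796645775 / 2571264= -309.83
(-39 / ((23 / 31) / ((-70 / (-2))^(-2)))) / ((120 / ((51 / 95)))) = -20553 / 107065000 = -0.00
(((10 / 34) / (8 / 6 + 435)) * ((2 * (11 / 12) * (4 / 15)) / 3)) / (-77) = -0.00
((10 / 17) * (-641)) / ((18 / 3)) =-3205 / 51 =-62.84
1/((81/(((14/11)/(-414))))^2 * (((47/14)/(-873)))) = -66542/177644369727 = -0.00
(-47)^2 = 2209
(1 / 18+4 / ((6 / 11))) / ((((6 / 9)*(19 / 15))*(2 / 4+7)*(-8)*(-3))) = 7 / 144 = 0.05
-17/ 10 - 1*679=-6807/ 10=-680.70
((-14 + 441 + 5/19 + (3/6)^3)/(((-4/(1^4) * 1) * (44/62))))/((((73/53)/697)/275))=-1859843591825/88768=-20951734.77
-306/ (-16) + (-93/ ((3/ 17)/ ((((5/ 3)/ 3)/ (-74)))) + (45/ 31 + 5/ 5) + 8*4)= 4751311/ 82584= 57.53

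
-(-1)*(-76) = -76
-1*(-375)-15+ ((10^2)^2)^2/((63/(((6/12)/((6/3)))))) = 25022680/63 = 397185.40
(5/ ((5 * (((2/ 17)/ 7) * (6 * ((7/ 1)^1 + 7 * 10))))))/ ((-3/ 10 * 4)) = -85/ 792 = -0.11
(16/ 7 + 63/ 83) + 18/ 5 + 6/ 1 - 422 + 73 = -977112/ 2905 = -336.36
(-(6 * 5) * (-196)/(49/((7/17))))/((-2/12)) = -5040/17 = -296.47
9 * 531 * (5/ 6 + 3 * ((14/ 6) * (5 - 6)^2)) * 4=149742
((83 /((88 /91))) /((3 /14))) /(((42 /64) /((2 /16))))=7553 /99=76.29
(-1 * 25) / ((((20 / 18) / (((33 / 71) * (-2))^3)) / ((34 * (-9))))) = -1979409960 / 357911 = -5530.45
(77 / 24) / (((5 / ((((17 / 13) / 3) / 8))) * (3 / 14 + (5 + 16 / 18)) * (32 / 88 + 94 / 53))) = 763147 / 284714560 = 0.00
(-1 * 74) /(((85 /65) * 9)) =-962 /153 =-6.29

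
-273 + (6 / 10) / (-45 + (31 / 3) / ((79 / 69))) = -3879567 / 14210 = -273.02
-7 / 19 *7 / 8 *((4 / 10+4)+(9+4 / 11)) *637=-23628241 / 8360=-2826.34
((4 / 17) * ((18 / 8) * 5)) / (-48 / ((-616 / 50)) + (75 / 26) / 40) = 48048 / 72029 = 0.67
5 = 5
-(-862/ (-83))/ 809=-862/ 67147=-0.01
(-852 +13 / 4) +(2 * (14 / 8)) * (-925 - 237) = -19663 / 4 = -4915.75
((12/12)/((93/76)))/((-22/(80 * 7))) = -21280/1023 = -20.80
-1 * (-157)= 157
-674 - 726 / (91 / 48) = -1056.95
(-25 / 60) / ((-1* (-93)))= -5 / 1116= -0.00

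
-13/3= -4.33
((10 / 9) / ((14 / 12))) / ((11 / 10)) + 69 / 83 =32539 / 19173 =1.70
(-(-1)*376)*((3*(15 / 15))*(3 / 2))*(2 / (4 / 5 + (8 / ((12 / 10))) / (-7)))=-44415 / 2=-22207.50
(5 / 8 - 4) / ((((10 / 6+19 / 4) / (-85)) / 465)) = 3201525 / 154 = 20789.12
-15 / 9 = -5 / 3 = -1.67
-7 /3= -2.33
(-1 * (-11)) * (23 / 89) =253 / 89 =2.84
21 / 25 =0.84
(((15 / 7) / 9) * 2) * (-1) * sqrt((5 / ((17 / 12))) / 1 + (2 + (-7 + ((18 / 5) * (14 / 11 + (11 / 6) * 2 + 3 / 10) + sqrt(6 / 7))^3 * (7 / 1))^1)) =-2 * sqrt(3460363246187925 * sqrt(42) + 153266629059529216) / 7559475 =-110.90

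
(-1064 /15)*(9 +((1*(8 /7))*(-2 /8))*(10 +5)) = -1672 /5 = -334.40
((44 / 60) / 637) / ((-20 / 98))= -11 / 1950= -0.01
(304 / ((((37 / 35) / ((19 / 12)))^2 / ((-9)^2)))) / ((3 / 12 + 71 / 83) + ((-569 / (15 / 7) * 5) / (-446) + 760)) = 16795912461300 / 232331321189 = 72.29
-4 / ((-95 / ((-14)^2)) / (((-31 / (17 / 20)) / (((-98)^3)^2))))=-31 / 91239505427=-0.00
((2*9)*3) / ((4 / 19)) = 513 / 2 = 256.50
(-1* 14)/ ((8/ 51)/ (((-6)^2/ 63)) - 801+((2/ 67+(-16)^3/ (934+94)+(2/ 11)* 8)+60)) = 135238026/ 7179453823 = 0.02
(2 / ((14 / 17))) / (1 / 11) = 187 / 7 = 26.71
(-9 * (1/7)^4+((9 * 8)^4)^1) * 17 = 1096910180199/2401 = 456855551.94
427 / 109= 3.92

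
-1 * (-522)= 522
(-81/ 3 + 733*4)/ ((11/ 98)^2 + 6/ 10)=139498100/ 29417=4742.09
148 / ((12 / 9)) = 111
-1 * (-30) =30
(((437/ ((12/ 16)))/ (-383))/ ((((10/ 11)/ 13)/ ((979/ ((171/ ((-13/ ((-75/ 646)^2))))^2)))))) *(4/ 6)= -19951232618858542144/ 44171419921875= -451677.41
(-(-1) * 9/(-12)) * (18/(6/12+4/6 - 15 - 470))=81/2903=0.03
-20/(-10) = 2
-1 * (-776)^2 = -602176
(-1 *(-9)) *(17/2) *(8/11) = 612/11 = 55.64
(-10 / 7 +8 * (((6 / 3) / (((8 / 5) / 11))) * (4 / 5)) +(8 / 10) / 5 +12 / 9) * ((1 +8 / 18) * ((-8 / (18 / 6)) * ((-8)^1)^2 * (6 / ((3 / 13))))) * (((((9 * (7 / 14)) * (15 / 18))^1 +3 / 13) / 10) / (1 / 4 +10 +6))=-544451584 / 39375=-13827.34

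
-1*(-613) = 613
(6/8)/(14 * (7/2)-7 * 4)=0.04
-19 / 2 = -9.50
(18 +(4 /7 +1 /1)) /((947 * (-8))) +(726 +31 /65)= 2504215167 /3447080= 726.47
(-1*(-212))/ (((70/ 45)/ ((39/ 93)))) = 12402/ 217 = 57.15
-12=-12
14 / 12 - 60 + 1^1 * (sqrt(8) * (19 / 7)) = -353 / 6 + 38 * sqrt(2) / 7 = -51.16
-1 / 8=-0.12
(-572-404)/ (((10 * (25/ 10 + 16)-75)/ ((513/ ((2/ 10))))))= -250344/ 11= -22758.55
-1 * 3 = -3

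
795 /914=0.87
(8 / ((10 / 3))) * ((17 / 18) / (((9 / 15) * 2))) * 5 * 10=94.44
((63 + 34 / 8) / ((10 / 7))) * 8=1883 / 5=376.60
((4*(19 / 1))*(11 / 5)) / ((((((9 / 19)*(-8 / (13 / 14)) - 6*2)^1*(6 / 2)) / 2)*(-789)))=103246 / 11752155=0.01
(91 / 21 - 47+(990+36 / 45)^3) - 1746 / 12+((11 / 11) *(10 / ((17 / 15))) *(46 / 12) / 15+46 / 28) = 14468212736016 / 14875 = 972652957.04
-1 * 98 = -98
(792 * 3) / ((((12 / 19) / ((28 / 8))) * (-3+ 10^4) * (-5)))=-13167 / 49985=-0.26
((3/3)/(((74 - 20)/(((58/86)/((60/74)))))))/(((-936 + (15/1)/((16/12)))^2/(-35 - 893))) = -0.00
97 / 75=1.29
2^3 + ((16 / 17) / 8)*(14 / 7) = 140 / 17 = 8.24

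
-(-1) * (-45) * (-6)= 270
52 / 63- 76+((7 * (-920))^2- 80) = 2612827024 / 63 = 41473444.83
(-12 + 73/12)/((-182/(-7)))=-0.23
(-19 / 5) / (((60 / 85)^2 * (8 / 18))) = -5491 / 320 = -17.16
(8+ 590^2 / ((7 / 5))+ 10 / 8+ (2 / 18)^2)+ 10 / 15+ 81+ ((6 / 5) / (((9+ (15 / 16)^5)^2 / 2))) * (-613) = 3620286353440641007967 / 14555774161667340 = 248718.23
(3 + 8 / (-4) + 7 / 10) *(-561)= -9537 / 10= -953.70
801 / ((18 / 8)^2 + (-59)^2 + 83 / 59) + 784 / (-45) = -2547035584 / 148147695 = -17.19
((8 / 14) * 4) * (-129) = -294.86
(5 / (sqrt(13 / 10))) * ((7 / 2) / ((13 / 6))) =105 * sqrt(130) / 169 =7.08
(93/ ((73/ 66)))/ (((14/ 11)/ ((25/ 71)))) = 843975/ 36281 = 23.26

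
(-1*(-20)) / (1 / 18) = 360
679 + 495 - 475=699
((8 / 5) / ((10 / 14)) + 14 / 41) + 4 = 6.58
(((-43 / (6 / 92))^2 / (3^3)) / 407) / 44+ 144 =144.90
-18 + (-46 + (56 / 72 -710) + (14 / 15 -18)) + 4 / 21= -248881 / 315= -790.10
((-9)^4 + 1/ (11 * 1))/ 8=18043/ 22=820.14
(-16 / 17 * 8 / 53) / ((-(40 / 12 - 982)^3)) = -27 / 178148830252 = -0.00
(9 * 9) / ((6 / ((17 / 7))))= 459 / 14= 32.79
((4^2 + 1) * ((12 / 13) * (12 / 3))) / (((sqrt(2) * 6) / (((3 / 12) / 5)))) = 17 * sqrt(2) / 65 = 0.37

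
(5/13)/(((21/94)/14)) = 24.10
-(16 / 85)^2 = -256 / 7225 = -0.04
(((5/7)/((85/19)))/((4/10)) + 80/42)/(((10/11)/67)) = 34639/204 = 169.80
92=92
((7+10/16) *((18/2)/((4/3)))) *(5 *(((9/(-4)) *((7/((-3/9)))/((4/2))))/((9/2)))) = 172935/128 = 1351.05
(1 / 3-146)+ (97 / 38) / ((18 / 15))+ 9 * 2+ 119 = -6.54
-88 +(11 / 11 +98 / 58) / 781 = -1993034 / 22649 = -88.00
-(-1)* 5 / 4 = 5 / 4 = 1.25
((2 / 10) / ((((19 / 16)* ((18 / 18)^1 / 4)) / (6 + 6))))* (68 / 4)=13056 / 95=137.43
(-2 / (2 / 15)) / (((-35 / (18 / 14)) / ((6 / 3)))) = 54 / 49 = 1.10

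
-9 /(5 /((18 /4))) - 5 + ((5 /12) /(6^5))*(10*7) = -3055093 /233280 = -13.10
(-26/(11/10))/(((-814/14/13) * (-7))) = -3380/4477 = -0.75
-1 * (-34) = 34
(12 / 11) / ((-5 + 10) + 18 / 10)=30 / 187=0.16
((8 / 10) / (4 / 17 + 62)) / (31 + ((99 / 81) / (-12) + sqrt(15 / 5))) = 0.00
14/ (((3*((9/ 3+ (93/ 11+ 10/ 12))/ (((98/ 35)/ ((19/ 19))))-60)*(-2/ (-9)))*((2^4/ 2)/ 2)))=-4851/ 51385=-0.09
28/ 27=1.04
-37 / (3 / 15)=-185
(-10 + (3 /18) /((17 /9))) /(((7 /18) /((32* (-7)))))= 97056 /17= 5709.18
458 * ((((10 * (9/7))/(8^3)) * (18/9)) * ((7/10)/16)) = 2061/2048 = 1.01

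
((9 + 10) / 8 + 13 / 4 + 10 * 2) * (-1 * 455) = -93275 / 8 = -11659.38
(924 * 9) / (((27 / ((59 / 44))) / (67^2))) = 1853957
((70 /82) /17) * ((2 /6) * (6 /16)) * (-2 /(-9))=35 /25092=0.00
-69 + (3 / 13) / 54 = -16145 / 234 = -69.00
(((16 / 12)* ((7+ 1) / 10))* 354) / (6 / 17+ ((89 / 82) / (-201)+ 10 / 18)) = 1587018816 / 3795635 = 418.12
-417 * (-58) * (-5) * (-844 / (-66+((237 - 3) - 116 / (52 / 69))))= 442281320 / 61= 7250513.44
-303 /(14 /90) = -13635 /7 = -1947.86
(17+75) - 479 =-387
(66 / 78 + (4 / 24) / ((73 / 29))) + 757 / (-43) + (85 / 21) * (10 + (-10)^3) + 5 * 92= -6108035671 / 1713894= -3563.84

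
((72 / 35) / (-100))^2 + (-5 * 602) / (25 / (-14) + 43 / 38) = 306502684438 / 66609375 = 4601.49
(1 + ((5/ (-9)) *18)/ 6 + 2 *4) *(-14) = -308/ 3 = -102.67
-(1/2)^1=-1/2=-0.50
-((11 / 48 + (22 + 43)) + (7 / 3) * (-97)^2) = -352313 / 16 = -22019.56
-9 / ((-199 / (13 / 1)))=117 / 199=0.59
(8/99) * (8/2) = 0.32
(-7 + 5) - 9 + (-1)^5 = -12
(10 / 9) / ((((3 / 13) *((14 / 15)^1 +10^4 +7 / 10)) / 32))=41600 / 2700441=0.02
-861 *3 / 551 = -2583 / 551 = -4.69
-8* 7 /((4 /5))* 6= -420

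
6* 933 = 5598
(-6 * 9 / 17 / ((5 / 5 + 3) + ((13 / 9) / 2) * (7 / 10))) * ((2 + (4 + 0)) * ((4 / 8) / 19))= -29160 / 261953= -0.11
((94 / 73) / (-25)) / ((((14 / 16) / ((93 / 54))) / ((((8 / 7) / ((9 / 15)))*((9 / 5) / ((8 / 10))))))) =-23312 / 53655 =-0.43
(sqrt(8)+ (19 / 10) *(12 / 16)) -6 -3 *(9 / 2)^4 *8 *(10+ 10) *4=-31492983 / 40+ 2 *sqrt(2)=-787321.75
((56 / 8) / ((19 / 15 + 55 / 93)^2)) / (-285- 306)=-168175 / 49019904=-0.00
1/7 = 0.14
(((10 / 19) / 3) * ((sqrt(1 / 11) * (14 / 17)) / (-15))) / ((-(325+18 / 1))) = 4 * sqrt(11) / 1566873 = 0.00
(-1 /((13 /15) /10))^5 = -204521.77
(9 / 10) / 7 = 9 / 70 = 0.13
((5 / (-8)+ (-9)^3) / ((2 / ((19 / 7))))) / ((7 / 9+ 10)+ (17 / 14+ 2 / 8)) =-80.89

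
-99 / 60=-33 / 20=-1.65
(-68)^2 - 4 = 4620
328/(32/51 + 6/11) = 92004/329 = 279.65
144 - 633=-489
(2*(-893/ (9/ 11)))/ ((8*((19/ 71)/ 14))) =-256949/ 18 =-14274.94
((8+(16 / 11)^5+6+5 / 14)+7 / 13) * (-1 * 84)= -3764700558 / 2093663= -1798.14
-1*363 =-363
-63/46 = -1.37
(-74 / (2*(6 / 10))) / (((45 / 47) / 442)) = -768638 / 27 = -28468.07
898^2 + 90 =806494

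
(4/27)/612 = 1/4131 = 0.00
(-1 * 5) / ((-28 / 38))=6.79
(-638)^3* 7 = -1817858504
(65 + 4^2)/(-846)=-9/94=-0.10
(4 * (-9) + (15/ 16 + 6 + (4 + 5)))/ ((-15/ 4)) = 107/ 20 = 5.35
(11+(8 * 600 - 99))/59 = 4712/59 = 79.86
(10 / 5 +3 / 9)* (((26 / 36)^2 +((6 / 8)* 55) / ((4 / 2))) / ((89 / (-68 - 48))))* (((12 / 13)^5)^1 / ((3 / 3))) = -1424235008 / 33045077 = -43.10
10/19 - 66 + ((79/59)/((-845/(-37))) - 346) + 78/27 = -3482769307/8525205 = -408.53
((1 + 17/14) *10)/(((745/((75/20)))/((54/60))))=0.10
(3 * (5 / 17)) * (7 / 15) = 7 / 17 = 0.41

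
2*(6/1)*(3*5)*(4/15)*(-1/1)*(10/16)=-30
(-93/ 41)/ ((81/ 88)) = -2728/ 1107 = -2.46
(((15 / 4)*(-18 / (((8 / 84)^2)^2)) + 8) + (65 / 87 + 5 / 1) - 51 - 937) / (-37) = 2286891665 / 103008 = 22201.11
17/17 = 1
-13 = -13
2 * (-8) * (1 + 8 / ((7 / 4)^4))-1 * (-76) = 111292 / 2401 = 46.35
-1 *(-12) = 12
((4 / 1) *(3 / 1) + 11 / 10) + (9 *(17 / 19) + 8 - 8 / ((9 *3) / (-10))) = 164753 / 5130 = 32.12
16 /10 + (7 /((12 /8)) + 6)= 184 /15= 12.27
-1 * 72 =-72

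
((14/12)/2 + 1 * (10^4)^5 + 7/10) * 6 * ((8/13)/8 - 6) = -462000000000000000005929/130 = -3553846153846153846199.45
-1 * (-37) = 37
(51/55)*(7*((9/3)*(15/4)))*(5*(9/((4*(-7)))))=-20655/176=-117.36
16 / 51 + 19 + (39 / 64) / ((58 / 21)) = 3698089 / 189312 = 19.53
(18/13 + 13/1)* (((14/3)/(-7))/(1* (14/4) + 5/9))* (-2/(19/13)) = 4488/1387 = 3.24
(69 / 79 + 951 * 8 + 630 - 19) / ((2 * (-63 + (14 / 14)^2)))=-324685 / 4898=-66.29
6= 6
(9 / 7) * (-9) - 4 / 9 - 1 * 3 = -946 / 63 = -15.02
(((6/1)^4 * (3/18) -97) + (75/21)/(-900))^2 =899220169/63504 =14160.06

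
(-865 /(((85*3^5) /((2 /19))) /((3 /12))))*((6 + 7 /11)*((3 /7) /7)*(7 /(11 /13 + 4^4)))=-164177 /13453171578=-0.00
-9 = -9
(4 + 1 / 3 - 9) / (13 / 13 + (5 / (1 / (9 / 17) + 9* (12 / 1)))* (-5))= -6923 / 1146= -6.04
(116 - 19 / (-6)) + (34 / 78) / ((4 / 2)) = 1552 / 13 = 119.38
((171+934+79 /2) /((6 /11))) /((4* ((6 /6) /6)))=25179 /8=3147.38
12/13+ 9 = 129/13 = 9.92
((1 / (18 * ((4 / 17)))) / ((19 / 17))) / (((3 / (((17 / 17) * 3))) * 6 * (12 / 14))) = 2023 / 49248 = 0.04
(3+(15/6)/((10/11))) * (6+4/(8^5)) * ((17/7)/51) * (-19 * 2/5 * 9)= -64439583/573440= -112.37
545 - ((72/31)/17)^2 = 544.98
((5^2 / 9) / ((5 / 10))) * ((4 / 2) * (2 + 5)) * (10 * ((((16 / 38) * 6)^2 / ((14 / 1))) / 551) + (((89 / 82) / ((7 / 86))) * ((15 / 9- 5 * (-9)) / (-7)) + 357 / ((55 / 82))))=83525138895080 / 2422139247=34484.04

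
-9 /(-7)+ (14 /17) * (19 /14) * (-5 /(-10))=439 /238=1.84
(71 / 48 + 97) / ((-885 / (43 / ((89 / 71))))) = -14431531 / 3780720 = -3.82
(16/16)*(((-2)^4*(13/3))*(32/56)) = 832/21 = 39.62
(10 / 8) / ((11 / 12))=15 / 11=1.36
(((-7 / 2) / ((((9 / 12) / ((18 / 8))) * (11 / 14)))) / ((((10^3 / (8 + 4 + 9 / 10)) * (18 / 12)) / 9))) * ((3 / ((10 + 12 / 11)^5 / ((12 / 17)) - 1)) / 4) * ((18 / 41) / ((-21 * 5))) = 3212659989 / 235472458255150000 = 0.00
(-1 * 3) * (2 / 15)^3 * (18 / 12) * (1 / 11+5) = -224 / 4125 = -0.05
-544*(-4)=2176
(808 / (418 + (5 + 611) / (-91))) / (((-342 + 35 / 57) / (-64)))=6386432 / 17337969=0.37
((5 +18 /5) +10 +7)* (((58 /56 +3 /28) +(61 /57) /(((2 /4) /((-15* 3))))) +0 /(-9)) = -1620224 /665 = -2436.43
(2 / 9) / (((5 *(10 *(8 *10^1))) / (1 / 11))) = 1 / 198000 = 0.00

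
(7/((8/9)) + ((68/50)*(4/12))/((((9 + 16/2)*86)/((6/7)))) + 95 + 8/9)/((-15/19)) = -1068168961/8127000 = -131.43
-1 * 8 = -8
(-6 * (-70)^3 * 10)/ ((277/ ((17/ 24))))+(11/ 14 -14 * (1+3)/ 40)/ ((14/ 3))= 14285914267/ 271460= 52626.22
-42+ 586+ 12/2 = 550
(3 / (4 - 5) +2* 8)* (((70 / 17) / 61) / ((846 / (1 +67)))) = 1820 / 25803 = 0.07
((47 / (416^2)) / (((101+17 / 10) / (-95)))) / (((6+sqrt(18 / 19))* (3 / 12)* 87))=-424175 / 214540530048+22325* sqrt(38) / 429081060096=-0.00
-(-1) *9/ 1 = 9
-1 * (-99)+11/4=407/4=101.75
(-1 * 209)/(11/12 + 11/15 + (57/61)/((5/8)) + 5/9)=-2294820/40633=-56.48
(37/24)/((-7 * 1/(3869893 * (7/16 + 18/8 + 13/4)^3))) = -122764131902375/688128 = -178403046.97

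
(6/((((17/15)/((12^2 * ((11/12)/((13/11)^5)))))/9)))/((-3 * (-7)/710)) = 4075298924400/44183867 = 92235.00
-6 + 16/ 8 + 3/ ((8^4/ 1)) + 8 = 4.00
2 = 2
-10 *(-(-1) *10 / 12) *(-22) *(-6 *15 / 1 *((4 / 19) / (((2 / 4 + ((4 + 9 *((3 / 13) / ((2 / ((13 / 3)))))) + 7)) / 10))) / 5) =-8250 / 19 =-434.21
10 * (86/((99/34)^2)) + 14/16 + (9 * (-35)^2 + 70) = 877958647/78408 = 11197.31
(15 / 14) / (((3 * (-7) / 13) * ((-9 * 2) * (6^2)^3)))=65 / 82301184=0.00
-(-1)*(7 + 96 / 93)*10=2490 / 31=80.32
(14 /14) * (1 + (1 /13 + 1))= 27 /13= 2.08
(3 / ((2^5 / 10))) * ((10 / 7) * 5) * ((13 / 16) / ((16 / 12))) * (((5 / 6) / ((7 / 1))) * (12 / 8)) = 73125 / 100352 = 0.73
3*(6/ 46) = 9/ 23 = 0.39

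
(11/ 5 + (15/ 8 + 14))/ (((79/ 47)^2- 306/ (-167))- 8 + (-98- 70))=-266716869/ 2528349080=-0.11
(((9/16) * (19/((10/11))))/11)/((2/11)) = 1881/320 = 5.88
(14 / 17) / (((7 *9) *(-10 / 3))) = -1 / 255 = -0.00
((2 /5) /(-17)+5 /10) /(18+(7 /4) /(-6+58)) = 8424 /318835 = 0.03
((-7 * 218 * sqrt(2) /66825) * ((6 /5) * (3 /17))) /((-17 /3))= 3052 * sqrt(2) /3576375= 0.00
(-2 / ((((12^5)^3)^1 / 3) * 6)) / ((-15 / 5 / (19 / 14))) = 19 / 647094906132627456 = 0.00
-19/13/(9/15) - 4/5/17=-8231/3315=-2.48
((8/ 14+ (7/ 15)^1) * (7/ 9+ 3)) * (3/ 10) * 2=3706/ 1575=2.35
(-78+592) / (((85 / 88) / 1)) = 45232 / 85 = 532.14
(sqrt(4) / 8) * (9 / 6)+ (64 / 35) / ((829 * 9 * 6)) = 2350471 / 6267240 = 0.38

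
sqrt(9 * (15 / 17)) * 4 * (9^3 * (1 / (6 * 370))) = 729 * sqrt(255) / 3145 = 3.70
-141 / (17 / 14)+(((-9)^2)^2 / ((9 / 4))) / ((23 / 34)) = 4194.49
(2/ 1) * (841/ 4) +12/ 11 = 421.59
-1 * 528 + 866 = 338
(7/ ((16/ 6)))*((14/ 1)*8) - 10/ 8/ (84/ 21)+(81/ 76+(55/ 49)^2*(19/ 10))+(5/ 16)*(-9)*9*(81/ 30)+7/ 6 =1007136139/ 4379424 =229.97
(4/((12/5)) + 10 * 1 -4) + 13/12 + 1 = 39/4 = 9.75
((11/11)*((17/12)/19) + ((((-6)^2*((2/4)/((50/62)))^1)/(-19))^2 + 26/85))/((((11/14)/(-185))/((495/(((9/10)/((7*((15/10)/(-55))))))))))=146905814503/3375350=43523.14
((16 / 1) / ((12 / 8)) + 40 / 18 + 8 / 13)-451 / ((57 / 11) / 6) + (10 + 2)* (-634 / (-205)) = -471.59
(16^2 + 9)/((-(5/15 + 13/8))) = -6360/47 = -135.32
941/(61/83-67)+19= 26397/5500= 4.80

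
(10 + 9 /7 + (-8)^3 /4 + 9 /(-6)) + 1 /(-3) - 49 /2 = -143.05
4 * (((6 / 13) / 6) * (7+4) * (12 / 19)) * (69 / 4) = 9108 / 247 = 36.87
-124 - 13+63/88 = -11993/88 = -136.28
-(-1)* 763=763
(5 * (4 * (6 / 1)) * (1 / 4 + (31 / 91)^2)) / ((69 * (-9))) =-121250 / 1714167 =-0.07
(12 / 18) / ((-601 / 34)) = -68 / 1803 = -0.04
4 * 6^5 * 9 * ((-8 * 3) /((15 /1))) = -2239488 /5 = -447897.60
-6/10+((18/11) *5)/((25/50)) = 867/55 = 15.76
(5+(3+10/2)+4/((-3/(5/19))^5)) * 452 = 3535536876932/601692057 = 5875.99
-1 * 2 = -2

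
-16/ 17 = -0.94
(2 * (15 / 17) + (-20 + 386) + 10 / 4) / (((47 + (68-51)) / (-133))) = -1674337 / 2176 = -769.46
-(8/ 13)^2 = -64/ 169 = -0.38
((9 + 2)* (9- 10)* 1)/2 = -11/2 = -5.50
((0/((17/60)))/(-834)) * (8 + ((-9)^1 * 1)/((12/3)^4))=0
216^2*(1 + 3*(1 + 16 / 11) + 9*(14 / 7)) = 13530240 / 11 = 1230021.82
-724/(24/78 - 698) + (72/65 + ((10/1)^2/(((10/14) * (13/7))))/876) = 28810633/12911145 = 2.23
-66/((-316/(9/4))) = 297/632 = 0.47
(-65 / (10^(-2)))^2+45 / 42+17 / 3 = 1774500283 / 42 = 42250006.74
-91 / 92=-0.99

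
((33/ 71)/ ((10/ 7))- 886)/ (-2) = 628829/ 1420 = 442.84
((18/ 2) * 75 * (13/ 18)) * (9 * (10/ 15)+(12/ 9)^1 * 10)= 9425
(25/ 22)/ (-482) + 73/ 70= 1.04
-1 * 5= -5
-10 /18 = -5 /9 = -0.56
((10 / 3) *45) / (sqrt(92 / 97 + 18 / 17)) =15 *sqrt(5458190) / 331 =105.87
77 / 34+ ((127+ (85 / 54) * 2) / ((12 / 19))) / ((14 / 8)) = 120.02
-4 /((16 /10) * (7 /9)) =-45 /14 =-3.21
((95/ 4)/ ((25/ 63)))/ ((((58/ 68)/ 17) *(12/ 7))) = 807177/ 1160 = 695.84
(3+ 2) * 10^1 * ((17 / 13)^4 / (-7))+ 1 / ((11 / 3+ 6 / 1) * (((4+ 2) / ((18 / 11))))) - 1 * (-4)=-1075253755 / 63776713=-16.86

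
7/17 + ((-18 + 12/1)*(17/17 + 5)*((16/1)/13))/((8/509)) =-2818.67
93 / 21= 31 / 7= 4.43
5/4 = 1.25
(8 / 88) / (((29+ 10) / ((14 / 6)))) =7 / 1287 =0.01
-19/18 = -1.06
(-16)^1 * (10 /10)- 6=-22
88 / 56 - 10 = -59 / 7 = -8.43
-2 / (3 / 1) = -0.67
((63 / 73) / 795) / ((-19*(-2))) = 0.00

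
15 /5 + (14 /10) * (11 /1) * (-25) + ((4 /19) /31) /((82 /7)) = -9224904 /24149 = -382.00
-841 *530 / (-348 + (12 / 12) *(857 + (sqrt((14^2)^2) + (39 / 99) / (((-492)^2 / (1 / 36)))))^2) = -0.40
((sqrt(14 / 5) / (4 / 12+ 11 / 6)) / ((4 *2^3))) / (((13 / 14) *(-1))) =-21 *sqrt(70) / 6760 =-0.03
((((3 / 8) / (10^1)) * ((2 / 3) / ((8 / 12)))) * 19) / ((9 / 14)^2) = 931 / 540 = 1.72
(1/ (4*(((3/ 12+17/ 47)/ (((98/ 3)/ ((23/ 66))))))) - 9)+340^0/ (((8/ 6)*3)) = 312753/ 10580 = 29.56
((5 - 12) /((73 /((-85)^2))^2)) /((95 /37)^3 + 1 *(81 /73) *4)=-18508827806875 /5766996131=-3209.44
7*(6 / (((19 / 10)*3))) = 140 / 19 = 7.37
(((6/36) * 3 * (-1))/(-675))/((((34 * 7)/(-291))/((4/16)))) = -97/428400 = -0.00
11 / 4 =2.75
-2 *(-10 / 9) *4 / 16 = 0.56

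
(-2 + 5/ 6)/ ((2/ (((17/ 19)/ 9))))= -119/ 2052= -0.06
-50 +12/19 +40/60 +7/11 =-30137/627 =-48.07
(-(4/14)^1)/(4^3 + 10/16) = -0.00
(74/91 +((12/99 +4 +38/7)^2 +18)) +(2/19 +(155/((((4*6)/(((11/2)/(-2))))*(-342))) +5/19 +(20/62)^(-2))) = 7594427288101/63264801600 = 120.04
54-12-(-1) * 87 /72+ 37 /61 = 64145 /1464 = 43.81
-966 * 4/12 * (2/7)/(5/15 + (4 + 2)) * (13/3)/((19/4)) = -4784/361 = -13.25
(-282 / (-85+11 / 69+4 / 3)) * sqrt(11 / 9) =3243 * sqrt(11) / 2881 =3.73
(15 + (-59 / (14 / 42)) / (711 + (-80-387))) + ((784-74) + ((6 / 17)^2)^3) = 4265674990451 / 5889566836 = 724.28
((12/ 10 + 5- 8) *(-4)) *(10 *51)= 3672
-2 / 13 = -0.15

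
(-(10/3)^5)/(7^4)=-100000/583443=-0.17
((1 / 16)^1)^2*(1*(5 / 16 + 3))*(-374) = -4.84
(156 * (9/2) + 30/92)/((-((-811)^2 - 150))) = -32307/30248266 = -0.00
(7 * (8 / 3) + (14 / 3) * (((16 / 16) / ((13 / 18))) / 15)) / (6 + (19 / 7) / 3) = 26068 / 9425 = 2.77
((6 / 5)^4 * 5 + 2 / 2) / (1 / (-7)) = -9947 / 125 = -79.58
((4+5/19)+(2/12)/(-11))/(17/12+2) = 10654/8569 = 1.24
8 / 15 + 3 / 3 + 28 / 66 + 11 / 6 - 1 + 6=967 / 110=8.79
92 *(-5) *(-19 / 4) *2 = 4370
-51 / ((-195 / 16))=272 / 65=4.18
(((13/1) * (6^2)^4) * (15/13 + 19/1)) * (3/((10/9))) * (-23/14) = -68319220608/35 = -1951977731.66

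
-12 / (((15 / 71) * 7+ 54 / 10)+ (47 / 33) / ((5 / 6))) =-11715 / 8384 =-1.40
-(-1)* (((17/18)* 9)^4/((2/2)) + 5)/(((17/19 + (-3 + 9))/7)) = 11118933/2096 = 5304.83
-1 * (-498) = 498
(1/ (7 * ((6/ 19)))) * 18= 8.14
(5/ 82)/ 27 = 0.00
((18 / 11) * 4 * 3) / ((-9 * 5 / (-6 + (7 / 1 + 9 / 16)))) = -15 / 22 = -0.68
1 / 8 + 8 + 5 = 105 / 8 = 13.12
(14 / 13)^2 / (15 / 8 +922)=1568 / 1249079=0.00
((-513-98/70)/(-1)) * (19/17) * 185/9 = 1808116/153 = 11817.75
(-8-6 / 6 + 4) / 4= -5 / 4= -1.25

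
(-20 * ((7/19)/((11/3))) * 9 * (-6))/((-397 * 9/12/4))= -120960/82973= -1.46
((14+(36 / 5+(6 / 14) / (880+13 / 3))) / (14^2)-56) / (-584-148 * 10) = 339069303 / 12521311040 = 0.03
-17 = -17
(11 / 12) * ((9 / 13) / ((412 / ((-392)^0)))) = 33 / 21424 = 0.00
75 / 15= 5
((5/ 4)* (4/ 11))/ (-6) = -5/ 66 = -0.08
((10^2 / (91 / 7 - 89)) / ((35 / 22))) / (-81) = 110 / 10773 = 0.01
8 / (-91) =-8 / 91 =-0.09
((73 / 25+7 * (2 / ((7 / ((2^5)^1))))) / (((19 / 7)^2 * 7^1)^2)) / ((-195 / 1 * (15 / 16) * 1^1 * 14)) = -93688 / 9529723125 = -0.00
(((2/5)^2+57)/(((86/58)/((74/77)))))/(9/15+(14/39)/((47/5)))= 58.05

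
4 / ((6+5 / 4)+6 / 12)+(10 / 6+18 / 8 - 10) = -2071 / 372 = -5.57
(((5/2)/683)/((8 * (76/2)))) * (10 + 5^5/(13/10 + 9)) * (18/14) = 181575/37425668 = 0.00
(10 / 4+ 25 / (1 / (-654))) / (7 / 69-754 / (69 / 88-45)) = -195064909 / 204690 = -952.98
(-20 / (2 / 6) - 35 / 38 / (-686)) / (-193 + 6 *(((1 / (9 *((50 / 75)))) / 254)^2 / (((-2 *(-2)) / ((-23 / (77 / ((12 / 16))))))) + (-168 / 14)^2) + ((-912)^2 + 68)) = -1268531656480 / 17600911178491277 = -0.00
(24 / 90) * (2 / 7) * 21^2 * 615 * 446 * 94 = 866317536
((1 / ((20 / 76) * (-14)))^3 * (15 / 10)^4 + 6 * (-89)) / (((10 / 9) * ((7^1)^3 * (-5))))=26380328211 / 94119200000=0.28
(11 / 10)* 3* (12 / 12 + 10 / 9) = 209 / 30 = 6.97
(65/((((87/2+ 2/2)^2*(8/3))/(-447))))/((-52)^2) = -6705/3295136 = -0.00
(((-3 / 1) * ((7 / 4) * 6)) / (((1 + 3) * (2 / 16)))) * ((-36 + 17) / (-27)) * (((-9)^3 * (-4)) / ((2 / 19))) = -1228122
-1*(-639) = 639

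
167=167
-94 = -94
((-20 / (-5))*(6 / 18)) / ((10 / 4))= 8 / 15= 0.53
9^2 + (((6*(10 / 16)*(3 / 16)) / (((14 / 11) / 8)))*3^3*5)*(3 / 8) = 273051 / 896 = 304.74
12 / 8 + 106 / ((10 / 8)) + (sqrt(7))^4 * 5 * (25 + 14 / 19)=1214447 / 190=6391.83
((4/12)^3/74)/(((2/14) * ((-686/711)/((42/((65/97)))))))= -7663/33670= -0.23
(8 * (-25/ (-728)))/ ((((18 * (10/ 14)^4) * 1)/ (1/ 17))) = 343/ 99450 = 0.00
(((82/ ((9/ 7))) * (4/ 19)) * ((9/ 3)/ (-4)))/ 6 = -287/ 171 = -1.68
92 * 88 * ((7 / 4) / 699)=14168 / 699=20.27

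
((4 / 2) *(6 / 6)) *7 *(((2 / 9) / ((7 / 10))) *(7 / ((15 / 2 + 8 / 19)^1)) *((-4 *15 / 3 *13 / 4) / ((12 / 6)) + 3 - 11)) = -6840 / 43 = -159.07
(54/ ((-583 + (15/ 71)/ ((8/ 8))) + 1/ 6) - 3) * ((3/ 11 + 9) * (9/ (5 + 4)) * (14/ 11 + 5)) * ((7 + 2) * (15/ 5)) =-145863007470/ 30031837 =-4856.95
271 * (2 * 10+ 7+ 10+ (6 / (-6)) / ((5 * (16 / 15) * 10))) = 1603507 / 160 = 10021.92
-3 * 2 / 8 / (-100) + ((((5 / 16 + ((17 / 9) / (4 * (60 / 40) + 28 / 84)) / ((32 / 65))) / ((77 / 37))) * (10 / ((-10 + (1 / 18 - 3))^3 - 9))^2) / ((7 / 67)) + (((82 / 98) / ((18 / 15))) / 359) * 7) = 24126754142776597159 / 1138859878643234101200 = 0.02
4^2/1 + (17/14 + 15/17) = 4307/238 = 18.10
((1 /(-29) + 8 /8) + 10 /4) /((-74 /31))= -6231 /4292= -1.45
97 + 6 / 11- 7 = 996 / 11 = 90.55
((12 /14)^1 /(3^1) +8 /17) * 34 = 180 /7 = 25.71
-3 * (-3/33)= 3/11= 0.27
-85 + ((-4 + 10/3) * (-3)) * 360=635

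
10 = 10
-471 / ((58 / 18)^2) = -38151 / 841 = -45.36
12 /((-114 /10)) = -20 /19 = -1.05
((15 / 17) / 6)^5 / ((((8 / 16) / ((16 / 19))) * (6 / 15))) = 15625 / 53954566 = 0.00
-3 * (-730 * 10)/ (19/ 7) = 153300/ 19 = 8068.42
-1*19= -19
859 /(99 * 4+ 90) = 859 /486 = 1.77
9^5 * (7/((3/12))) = 1653372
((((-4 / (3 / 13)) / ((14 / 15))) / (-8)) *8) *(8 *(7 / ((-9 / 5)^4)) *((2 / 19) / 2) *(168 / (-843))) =-36400000 / 35029179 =-1.04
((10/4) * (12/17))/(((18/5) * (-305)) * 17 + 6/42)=-0.00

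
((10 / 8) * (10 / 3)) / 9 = 25 / 54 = 0.46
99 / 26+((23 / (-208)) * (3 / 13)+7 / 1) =10.78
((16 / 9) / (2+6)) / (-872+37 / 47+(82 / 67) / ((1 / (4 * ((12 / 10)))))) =-31490 / 122622741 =-0.00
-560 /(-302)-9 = -1079 /151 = -7.15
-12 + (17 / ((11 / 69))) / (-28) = -4869 / 308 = -15.81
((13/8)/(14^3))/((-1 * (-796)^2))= -13/13909138432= -0.00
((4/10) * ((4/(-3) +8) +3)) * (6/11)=116/55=2.11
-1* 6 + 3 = -3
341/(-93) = -11/3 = -3.67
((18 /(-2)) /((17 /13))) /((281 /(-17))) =117 /281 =0.42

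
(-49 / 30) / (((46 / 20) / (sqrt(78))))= -49 *sqrt(78) / 69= -6.27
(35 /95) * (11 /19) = 77 /361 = 0.21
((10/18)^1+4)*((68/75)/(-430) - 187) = -123631769/145125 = -851.90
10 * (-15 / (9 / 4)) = -200 / 3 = -66.67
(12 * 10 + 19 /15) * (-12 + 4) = -14552 /15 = -970.13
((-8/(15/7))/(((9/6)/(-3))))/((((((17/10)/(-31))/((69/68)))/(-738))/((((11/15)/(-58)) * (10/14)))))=-7717512/8381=-920.83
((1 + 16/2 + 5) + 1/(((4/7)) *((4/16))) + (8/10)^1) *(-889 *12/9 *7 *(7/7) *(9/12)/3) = -678307/15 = -45220.47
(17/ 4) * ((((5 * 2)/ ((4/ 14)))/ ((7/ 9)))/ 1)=765/ 4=191.25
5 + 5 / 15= 16 / 3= 5.33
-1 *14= -14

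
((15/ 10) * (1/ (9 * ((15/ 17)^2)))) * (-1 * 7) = -2023/ 1350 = -1.50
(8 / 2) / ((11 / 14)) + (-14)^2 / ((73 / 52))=116200 / 803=144.71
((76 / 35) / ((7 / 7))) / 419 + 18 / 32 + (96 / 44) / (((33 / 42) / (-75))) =-5896810679 / 28391440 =-207.70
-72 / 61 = -1.18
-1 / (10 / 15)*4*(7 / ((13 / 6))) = -252 / 13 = -19.38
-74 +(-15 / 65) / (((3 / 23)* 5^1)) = -4833 / 65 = -74.35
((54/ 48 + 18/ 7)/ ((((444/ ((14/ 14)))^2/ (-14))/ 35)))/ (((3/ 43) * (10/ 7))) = -0.09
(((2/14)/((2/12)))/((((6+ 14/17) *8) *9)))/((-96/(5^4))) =-10625/935424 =-0.01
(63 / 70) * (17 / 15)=51 / 50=1.02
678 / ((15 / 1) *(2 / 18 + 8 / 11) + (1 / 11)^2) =123057 / 2284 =53.88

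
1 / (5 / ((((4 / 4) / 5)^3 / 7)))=1 / 4375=0.00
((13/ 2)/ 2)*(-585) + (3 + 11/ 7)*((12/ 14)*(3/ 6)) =-372261/ 196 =-1899.29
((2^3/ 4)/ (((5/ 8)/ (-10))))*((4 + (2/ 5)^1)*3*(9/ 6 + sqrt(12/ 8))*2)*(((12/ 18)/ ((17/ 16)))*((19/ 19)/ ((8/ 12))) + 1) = -209088/ 85 -69696*sqrt(6)/ 85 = -4468.33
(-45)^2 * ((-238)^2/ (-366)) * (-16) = 305877600/ 61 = 5014386.89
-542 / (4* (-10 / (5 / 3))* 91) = 271 / 1092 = 0.25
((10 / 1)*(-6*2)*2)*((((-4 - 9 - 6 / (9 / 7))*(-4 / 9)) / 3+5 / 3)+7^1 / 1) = -73120 / 27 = -2708.15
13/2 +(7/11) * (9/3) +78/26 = 251/22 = 11.41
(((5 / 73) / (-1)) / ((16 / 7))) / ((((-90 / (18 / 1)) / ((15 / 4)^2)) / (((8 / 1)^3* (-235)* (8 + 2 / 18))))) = -82250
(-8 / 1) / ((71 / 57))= -456 / 71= -6.42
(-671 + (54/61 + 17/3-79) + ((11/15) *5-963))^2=97100168881/33489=2899464.57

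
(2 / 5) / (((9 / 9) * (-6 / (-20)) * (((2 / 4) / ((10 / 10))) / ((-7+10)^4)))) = 216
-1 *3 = -3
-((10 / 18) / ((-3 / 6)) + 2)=-0.89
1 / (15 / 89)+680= 10289 / 15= 685.93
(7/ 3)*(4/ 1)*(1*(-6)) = -56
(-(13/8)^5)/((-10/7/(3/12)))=2599051/1310720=1.98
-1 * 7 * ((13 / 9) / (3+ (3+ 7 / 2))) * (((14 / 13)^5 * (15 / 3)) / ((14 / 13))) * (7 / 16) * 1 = -1176490 / 375687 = -3.13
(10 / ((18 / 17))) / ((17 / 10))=50 / 9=5.56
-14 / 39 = -0.36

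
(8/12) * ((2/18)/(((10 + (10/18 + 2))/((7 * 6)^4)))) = 2074464/113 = 18358.09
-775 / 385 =-155 / 77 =-2.01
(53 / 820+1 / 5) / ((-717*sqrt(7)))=-31*sqrt(7) / 587940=-0.00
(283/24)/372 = 283/8928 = 0.03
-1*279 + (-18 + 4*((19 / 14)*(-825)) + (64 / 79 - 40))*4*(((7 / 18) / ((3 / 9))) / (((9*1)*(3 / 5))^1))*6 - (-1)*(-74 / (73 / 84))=-1239594833 / 51903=-23882.91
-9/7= -1.29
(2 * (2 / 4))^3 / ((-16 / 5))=-5 / 16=-0.31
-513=-513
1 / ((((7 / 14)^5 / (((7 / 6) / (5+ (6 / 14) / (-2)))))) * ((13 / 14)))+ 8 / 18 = 69340 / 7839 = 8.85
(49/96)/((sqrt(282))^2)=49/27072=0.00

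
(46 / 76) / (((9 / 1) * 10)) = 23 / 3420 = 0.01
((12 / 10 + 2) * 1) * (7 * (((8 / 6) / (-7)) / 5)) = -64 / 75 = -0.85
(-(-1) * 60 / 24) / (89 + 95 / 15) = 15 / 572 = 0.03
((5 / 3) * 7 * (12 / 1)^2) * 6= 10080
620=620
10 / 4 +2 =9 / 2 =4.50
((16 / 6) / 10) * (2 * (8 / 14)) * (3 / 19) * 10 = 64 / 133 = 0.48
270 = 270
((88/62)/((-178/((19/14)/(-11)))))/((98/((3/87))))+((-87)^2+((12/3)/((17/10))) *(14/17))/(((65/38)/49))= 223615038307543567/1031062551610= 216878.25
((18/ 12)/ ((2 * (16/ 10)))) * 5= 2.34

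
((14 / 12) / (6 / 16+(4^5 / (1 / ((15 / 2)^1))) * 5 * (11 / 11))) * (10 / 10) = 28 / 921609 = 0.00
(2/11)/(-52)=-1/286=-0.00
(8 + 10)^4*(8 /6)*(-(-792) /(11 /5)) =50388480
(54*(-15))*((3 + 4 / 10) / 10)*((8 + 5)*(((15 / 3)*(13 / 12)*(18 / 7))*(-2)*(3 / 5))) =2094417 / 35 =59840.49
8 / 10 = 4 / 5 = 0.80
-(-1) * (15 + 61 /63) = 1006 /63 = 15.97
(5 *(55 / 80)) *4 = 55 / 4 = 13.75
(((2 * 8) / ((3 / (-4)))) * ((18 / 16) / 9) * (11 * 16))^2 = 1982464 / 9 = 220273.78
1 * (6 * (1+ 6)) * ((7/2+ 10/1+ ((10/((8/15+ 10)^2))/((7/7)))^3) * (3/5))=340.22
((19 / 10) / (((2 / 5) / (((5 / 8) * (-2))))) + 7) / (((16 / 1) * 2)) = 17 / 512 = 0.03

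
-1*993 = -993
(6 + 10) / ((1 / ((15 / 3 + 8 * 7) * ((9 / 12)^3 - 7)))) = -25681 / 4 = -6420.25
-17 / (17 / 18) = -18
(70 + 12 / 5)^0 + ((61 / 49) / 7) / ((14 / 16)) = 2889 / 2401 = 1.20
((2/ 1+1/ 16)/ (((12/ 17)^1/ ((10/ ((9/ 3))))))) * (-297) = -92565/ 32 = -2892.66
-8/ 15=-0.53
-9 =-9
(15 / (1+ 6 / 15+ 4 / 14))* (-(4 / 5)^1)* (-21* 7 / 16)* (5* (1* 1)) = 77175 / 236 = 327.01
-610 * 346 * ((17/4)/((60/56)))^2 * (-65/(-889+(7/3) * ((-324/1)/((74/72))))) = -10268733839/77283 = -132871.83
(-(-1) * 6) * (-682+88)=-3564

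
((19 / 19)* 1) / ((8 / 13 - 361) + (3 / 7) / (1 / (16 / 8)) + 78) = -91 / 25619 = -0.00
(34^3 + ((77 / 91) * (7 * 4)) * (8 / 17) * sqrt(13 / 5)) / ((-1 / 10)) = -393040 - 4928 * sqrt(65) / 221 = -393219.78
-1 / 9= -0.11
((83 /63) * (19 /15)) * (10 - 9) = 1577 /945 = 1.67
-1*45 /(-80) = 9 /16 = 0.56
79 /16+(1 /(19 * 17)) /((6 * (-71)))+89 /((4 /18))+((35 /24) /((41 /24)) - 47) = 16215579977 /45132144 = 359.29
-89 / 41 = -2.17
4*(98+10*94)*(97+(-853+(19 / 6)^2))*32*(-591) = 58575696320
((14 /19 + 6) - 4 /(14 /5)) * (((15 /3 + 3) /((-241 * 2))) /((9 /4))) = -11296 /288477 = -0.04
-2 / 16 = -0.12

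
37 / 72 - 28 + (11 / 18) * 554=311.07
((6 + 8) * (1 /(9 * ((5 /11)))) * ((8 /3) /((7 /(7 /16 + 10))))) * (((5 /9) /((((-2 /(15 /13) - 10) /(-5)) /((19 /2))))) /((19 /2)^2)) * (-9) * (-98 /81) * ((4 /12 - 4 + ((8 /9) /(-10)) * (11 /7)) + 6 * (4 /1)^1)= 37180045 /498636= 74.56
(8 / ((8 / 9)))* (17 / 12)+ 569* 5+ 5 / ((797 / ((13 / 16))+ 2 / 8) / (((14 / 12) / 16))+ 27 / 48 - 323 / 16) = 22363028331 / 7825396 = 2857.75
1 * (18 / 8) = 9 / 4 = 2.25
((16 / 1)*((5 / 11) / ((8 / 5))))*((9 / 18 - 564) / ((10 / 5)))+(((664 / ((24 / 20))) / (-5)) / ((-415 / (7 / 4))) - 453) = -571961 / 330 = -1733.22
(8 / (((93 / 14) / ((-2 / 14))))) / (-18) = 8 / 837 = 0.01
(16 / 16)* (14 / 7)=2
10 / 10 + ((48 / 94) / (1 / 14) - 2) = 289 / 47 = 6.15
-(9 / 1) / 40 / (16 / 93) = -837 / 640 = -1.31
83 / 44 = 1.89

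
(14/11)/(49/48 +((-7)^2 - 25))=672/13211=0.05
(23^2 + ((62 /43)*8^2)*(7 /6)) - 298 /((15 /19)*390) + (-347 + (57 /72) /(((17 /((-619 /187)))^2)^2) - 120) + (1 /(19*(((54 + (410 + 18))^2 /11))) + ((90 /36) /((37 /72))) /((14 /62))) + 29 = 6439422492929530926030371772341 /29372024029279941657790342200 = 219.24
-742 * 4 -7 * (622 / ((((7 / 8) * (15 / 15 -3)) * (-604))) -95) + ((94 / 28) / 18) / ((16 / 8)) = -175573903 / 76104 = -2307.03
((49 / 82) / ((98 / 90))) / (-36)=-5 / 328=-0.02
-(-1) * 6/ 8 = 3/ 4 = 0.75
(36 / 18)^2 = 4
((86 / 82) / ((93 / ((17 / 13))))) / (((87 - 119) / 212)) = -38743 / 396552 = -0.10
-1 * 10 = -10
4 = 4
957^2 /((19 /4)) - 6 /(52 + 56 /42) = 293071509 /1520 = 192810.20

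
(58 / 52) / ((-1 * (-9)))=29 / 234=0.12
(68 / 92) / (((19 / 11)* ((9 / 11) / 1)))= 2057 / 3933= 0.52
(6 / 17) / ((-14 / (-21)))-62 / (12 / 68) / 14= -8770 / 357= -24.57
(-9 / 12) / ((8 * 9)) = -0.01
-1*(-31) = 31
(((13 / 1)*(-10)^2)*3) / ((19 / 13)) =50700 / 19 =2668.42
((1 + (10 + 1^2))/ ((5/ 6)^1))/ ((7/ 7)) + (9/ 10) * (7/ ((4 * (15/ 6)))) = 1503/ 100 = 15.03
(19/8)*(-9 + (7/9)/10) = -15257/720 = -21.19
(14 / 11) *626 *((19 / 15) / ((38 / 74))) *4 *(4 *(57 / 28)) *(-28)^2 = 50184894.84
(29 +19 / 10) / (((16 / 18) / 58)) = 80649 / 40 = 2016.22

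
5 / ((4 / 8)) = 10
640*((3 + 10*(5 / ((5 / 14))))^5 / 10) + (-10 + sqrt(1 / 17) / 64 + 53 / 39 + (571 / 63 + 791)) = 3827014973143.43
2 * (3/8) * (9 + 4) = 39/4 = 9.75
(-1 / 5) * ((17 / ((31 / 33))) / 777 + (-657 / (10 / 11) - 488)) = 97205233 / 401450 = 242.14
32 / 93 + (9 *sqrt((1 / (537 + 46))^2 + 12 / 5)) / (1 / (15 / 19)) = 32 / 93 + 27 *sqrt(20393365) / 11077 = 11.35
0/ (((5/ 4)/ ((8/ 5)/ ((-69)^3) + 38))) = 0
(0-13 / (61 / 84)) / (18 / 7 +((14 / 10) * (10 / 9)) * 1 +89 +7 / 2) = -137592 / 742675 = -0.19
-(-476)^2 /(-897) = 226576 /897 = 252.59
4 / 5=0.80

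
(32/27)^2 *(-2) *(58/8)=-14848/729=-20.37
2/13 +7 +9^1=210/13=16.15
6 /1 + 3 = 9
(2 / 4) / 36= 1 / 72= 0.01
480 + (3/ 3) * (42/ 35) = 481.20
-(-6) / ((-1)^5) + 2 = -4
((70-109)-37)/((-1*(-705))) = -76/705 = -0.11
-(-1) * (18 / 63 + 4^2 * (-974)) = -109086 / 7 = -15583.71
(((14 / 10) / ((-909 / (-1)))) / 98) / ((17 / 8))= 4 / 540855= 0.00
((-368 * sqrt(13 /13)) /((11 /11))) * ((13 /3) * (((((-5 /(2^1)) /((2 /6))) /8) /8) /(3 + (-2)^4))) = 1495 /152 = 9.84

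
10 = 10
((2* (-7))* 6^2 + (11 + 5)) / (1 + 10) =-488 / 11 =-44.36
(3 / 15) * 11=11 / 5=2.20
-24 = -24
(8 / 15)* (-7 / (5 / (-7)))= 392 / 75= 5.23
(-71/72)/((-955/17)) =1207/68760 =0.02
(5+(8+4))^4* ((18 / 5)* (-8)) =-12027024 / 5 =-2405404.80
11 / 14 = 0.79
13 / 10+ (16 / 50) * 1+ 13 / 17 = 2027 / 850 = 2.38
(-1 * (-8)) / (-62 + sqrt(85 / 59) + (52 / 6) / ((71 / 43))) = -1215279168 / 8617208531- 362952 * sqrt(5015) / 8617208531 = -0.14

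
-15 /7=-2.14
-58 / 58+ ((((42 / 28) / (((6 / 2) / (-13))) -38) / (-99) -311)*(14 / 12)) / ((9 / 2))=-435769 / 5346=-81.51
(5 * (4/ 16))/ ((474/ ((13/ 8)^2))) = 845/ 121344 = 0.01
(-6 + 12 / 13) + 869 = 11231 / 13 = 863.92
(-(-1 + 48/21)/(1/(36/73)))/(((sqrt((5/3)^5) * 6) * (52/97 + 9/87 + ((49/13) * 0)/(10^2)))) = -1367118 * sqrt(15)/114911125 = -0.05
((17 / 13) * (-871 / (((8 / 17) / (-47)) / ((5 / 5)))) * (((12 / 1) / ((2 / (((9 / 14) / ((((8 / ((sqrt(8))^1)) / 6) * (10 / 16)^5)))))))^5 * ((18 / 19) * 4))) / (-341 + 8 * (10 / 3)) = -6375708392852.32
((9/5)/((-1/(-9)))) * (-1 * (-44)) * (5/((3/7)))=8316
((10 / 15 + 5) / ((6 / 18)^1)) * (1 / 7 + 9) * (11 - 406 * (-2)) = 127917.71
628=628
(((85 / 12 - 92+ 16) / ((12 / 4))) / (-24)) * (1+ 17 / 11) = 5789 / 2376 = 2.44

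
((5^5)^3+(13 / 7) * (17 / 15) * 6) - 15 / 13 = 13885498052096 / 455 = 30517578136.47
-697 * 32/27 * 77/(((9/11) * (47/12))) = -75565952/3807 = -19849.21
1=1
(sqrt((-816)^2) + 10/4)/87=1637/174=9.41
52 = 52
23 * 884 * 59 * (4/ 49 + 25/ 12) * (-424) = -161870005544/ 147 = -1101156500.30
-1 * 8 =-8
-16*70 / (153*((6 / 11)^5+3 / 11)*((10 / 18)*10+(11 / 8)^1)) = -1443016960 / 438562617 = -3.29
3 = 3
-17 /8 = -2.12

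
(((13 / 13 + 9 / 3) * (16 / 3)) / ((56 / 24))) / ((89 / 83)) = 5312 / 623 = 8.53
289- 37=252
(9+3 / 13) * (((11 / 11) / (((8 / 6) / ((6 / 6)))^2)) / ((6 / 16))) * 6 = 1080 / 13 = 83.08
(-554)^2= 306916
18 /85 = 0.21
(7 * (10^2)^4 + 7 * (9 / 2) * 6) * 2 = 1400000378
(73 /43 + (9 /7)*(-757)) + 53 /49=-2044857 /2107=-970.51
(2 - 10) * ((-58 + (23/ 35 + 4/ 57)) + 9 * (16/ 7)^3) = -39260392/ 97755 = -401.62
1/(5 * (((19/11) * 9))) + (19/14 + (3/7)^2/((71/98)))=1379789/849870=1.62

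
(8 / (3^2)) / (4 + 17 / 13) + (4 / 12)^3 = 127 / 621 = 0.20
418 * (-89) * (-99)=3682998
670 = 670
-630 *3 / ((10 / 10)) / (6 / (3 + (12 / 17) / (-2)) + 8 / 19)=-269325 / 383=-703.20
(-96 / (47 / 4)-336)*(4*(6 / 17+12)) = -13587840 / 799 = -17006.06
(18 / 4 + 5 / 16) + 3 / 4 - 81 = -75.44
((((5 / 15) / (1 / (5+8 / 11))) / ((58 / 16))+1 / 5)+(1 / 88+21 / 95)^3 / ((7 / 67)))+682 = 80991259977357601 / 118608242368000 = 682.85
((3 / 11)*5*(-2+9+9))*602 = 144480 / 11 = 13134.55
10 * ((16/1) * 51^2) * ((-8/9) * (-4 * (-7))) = -10357760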